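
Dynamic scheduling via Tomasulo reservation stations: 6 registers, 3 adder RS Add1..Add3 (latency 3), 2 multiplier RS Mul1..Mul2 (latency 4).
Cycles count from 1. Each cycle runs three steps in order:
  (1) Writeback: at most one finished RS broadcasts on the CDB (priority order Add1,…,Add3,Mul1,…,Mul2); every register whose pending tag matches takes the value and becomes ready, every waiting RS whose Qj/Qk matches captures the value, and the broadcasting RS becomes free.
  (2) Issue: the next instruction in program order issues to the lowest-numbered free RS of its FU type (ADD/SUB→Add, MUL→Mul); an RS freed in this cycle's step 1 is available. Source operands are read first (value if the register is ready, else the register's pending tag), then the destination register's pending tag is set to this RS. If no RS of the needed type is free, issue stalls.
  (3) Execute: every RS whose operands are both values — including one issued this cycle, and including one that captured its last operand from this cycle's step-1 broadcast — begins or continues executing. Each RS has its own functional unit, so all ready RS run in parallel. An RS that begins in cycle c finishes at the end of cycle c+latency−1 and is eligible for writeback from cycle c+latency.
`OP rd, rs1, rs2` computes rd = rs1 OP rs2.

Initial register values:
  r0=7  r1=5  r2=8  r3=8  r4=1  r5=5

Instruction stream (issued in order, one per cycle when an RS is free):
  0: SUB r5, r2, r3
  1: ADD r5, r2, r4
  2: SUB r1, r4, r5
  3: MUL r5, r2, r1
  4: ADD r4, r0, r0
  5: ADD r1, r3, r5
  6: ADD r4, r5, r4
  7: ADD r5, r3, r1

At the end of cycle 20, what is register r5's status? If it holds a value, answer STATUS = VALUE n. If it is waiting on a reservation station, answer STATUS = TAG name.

c1: issue SUB r5<-Add1 | r0:7,r1:5,r2:8,r3:8,r4:1,r5:Add1
c2: issue ADD r5<-Add2 | r0:7,r1:5,r2:8,r3:8,r4:1,r5:Add2
c3: issue SUB r1<-Add3 | r0:7,r1:Add3,r2:8,r3:8,r4:1,r5:Add2
c4: CDB Add1=0; issue MUL r5<-Mul1 | r0:7,r1:Add3,r2:8,r3:8,r4:1,r5:Mul1
c5: CDB Add2=9; issue ADD r4<-Add1 | r0:7,r1:Add3,r2:8,r3:8,r4:Add1,r5:Mul1
c6: issue ADD r1<-Add2 | r0:7,r1:Add2,r2:8,r3:8,r4:Add1,r5:Mul1
c7: stall | r0:7,r1:Add2,r2:8,r3:8,r4:Add1,r5:Mul1
c8: CDB Add1=14; issue ADD r4<-Add1 | r0:7,r1:Add2,r2:8,r3:8,r4:Add1,r5:Mul1
c9: CDB Add3=-8; issue ADD r5<-Add3 | r0:7,r1:Add2,r2:8,r3:8,r4:Add1,r5:Add3
c10: - | r0:7,r1:Add2,r2:8,r3:8,r4:Add1,r5:Add3
c11: - | r0:7,r1:Add2,r2:8,r3:8,r4:Add1,r5:Add3
c12: - | r0:7,r1:Add2,r2:8,r3:8,r4:Add1,r5:Add3
c13: CDB Mul1=-64 | r0:7,r1:Add2,r2:8,r3:8,r4:Add1,r5:Add3
c14: - | r0:7,r1:Add2,r2:8,r3:8,r4:Add1,r5:Add3
c15: - | r0:7,r1:Add2,r2:8,r3:8,r4:Add1,r5:Add3
c16: CDB Add1=-50 | r0:7,r1:Add2,r2:8,r3:8,r4:-50,r5:Add3
c17: CDB Add2=-56 | r0:7,r1:-56,r2:8,r3:8,r4:-50,r5:Add3
c18: - | r0:7,r1:-56,r2:8,r3:8,r4:-50,r5:Add3
c19: - | r0:7,r1:-56,r2:8,r3:8,r4:-50,r5:Add3
c20: CDB Add3=-48 | r0:7,r1:-56,r2:8,r3:8,r4:-50,r5:-48

STATUS = VALUE -48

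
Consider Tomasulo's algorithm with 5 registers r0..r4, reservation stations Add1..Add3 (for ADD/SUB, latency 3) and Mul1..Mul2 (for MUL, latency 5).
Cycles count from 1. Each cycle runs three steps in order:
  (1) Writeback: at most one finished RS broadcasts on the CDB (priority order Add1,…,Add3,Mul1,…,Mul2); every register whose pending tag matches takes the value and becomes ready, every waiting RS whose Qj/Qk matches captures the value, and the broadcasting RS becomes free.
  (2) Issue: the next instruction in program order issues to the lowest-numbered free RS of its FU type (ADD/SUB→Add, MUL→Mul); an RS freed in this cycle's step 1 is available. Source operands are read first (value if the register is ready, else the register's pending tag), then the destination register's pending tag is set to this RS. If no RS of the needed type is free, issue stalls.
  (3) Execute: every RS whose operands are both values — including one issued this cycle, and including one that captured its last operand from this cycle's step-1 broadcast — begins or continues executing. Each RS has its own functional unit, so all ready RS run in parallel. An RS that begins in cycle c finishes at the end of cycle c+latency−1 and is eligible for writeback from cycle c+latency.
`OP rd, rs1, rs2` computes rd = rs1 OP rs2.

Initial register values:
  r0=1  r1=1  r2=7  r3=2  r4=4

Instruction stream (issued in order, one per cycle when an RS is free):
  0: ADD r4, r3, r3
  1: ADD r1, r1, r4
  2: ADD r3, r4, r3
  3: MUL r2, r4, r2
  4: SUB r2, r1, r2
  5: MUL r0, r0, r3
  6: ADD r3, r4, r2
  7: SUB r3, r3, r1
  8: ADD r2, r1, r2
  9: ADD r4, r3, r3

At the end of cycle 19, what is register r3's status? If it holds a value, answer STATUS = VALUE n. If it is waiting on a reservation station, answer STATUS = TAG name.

STATUS = VALUE -24

c1: issue ADD r4<-Add1 | r0:1,r1:1,r2:7,r3:2,r4:Add1
c2: issue ADD r1<-Add2 | r0:1,r1:Add2,r2:7,r3:2,r4:Add1
c3: issue ADD r3<-Add3 | r0:1,r1:Add2,r2:7,r3:Add3,r4:Add1
c4: CDB Add1=4; issue MUL r2<-Mul1 | r0:1,r1:Add2,r2:Mul1,r3:Add3,r4:4
c5: issue SUB r2<-Add1 | r0:1,r1:Add2,r2:Add1,r3:Add3,r4:4
c6: issue MUL r0<-Mul2 | r0:Mul2,r1:Add2,r2:Add1,r3:Add3,r4:4
c7: CDB Add2=5; issue ADD r3<-Add2 | r0:Mul2,r1:5,r2:Add1,r3:Add2,r4:4
c8: CDB Add3=6; issue SUB r3<-Add3 | r0:Mul2,r1:5,r2:Add1,r3:Add3,r4:4
c9: CDB Mul1=28; stall | r0:Mul2,r1:5,r2:Add1,r3:Add3,r4:4
c10: stall | r0:Mul2,r1:5,r2:Add1,r3:Add3,r4:4
c11: stall | r0:Mul2,r1:5,r2:Add1,r3:Add3,r4:4
c12: CDB Add1=-23; issue ADD r2<-Add1 | r0:Mul2,r1:5,r2:Add1,r3:Add3,r4:4
c13: CDB Mul2=6; stall | r0:6,r1:5,r2:Add1,r3:Add3,r4:4
c14: stall | r0:6,r1:5,r2:Add1,r3:Add3,r4:4
c15: CDB Add1=-18; issue ADD r4<-Add1 | r0:6,r1:5,r2:-18,r3:Add3,r4:Add1
c16: CDB Add2=-19 | r0:6,r1:5,r2:-18,r3:Add3,r4:Add1
c17: - | r0:6,r1:5,r2:-18,r3:Add3,r4:Add1
c18: - | r0:6,r1:5,r2:-18,r3:Add3,r4:Add1
c19: CDB Add3=-24 | r0:6,r1:5,r2:-18,r3:-24,r4:Add1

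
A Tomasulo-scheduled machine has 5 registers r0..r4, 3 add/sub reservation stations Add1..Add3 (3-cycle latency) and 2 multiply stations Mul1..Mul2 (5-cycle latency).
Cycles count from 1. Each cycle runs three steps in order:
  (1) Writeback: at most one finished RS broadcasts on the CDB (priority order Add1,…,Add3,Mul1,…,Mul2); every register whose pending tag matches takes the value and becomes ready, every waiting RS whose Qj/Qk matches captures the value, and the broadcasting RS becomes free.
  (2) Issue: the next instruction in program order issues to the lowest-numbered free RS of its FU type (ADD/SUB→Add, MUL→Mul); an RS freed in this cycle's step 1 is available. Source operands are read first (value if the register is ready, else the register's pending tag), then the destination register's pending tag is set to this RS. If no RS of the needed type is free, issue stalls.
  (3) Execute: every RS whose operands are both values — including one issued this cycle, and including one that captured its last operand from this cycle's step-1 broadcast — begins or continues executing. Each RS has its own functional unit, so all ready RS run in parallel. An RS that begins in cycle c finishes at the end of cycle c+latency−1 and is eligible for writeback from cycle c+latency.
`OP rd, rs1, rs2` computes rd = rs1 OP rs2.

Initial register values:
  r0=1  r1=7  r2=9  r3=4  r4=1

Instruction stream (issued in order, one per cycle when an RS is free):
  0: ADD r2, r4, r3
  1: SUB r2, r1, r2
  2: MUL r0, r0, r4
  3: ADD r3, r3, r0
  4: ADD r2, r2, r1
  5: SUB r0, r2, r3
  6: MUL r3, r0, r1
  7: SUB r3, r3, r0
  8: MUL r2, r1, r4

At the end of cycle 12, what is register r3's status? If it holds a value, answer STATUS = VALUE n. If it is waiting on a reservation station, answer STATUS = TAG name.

STATUS = TAG Add3

  c1: issue ADD r2<-Add1  regs: r0:1,r1:7,r2:Add1,r3:4,r4:1
  c2: issue SUB r2<-Add2  regs: r0:1,r1:7,r2:Add2,r3:4,r4:1
  c3: issue MUL r0<-Mul1  regs: r0:Mul1,r1:7,r2:Add2,r3:4,r4:1
  c4: CDB Add1=5; issue ADD r3<-Add1  regs: r0:Mul1,r1:7,r2:Add2,r3:Add1,r4:1
  c5: issue ADD r2<-Add3  regs: r0:Mul1,r1:7,r2:Add3,r3:Add1,r4:1
  c6: stall  regs: r0:Mul1,r1:7,r2:Add3,r3:Add1,r4:1
  c7: CDB Add2=2; issue SUB r0<-Add2  regs: r0:Add2,r1:7,r2:Add3,r3:Add1,r4:1
  c8: CDB Mul1=1; issue MUL r3<-Mul1  regs: r0:Add2,r1:7,r2:Add3,r3:Mul1,r4:1
  c9: stall  regs: r0:Add2,r1:7,r2:Add3,r3:Mul1,r4:1
  c10: CDB Add3=9; issue SUB r3<-Add3  regs: r0:Add2,r1:7,r2:9,r3:Add3,r4:1
  c11: CDB Add1=5; issue MUL r2<-Mul2  regs: r0:Add2,r1:7,r2:Mul2,r3:Add3,r4:1
  c12: -  regs: r0:Add2,r1:7,r2:Mul2,r3:Add3,r4:1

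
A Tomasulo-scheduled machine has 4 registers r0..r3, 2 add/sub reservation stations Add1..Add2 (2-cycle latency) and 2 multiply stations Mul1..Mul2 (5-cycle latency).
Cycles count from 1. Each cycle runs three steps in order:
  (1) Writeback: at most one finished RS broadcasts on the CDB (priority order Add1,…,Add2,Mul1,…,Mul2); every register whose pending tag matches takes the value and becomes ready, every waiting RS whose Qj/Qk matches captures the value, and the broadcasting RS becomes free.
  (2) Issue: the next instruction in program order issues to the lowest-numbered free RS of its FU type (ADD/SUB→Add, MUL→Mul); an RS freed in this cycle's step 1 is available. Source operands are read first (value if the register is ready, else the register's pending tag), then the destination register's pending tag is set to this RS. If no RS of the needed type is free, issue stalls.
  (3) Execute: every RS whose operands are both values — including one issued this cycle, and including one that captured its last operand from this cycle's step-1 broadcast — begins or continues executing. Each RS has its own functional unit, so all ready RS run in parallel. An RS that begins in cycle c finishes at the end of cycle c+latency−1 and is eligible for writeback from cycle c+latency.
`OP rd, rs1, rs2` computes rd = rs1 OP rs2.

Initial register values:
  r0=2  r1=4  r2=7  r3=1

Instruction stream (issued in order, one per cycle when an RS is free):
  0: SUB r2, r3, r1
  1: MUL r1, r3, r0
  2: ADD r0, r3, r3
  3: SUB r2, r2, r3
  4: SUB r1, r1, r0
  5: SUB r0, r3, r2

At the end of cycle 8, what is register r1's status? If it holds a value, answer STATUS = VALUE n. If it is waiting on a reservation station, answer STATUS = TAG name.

STATUS = TAG Add1

c1: issue SUB r2<-Add1 | r0:2,r1:4,r2:Add1,r3:1
c2: issue MUL r1<-Mul1 | r0:2,r1:Mul1,r2:Add1,r3:1
c3: CDB Add1=-3; issue ADD r0<-Add1 | r0:Add1,r1:Mul1,r2:-3,r3:1
c4: issue SUB r2<-Add2 | r0:Add1,r1:Mul1,r2:Add2,r3:1
c5: CDB Add1=2; issue SUB r1<-Add1 | r0:2,r1:Add1,r2:Add2,r3:1
c6: CDB Add2=-4; issue SUB r0<-Add2 | r0:Add2,r1:Add1,r2:-4,r3:1
c7: CDB Mul1=2 | r0:Add2,r1:Add1,r2:-4,r3:1
c8: CDB Add2=5 | r0:5,r1:Add1,r2:-4,r3:1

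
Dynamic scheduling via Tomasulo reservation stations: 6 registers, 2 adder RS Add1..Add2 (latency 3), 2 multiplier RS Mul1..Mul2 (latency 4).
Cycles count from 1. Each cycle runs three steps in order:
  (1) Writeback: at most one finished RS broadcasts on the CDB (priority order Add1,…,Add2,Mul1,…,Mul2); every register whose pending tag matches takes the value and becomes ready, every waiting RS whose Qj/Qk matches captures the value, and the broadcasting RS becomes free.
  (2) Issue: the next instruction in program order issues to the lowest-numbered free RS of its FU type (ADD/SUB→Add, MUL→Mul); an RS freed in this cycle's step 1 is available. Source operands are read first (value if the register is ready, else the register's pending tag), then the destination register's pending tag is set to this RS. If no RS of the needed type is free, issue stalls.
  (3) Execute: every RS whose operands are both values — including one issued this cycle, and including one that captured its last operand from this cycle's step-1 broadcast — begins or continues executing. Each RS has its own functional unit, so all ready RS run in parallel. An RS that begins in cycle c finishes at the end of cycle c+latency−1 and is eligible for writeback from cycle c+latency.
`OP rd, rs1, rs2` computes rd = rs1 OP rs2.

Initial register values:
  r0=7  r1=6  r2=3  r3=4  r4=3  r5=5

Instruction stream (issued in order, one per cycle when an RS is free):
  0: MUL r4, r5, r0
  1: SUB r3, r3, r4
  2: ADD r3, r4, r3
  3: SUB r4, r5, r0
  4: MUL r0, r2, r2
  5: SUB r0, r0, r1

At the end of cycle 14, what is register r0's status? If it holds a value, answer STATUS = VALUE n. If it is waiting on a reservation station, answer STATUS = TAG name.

c1: issue MUL r4<-Mul1 | r0:7,r1:6,r2:3,r3:4,r4:Mul1,r5:5
c2: issue SUB r3<-Add1 | r0:7,r1:6,r2:3,r3:Add1,r4:Mul1,r5:5
c3: issue ADD r3<-Add2 | r0:7,r1:6,r2:3,r3:Add2,r4:Mul1,r5:5
c4: stall | r0:7,r1:6,r2:3,r3:Add2,r4:Mul1,r5:5
c5: CDB Mul1=35; stall | r0:7,r1:6,r2:3,r3:Add2,r4:35,r5:5
c6: stall | r0:7,r1:6,r2:3,r3:Add2,r4:35,r5:5
c7: stall | r0:7,r1:6,r2:3,r3:Add2,r4:35,r5:5
c8: CDB Add1=-31; issue SUB r4<-Add1 | r0:7,r1:6,r2:3,r3:Add2,r4:Add1,r5:5
c9: issue MUL r0<-Mul1 | r0:Mul1,r1:6,r2:3,r3:Add2,r4:Add1,r5:5
c10: stall | r0:Mul1,r1:6,r2:3,r3:Add2,r4:Add1,r5:5
c11: CDB Add1=-2; issue SUB r0<-Add1 | r0:Add1,r1:6,r2:3,r3:Add2,r4:-2,r5:5
c12: CDB Add2=4 | r0:Add1,r1:6,r2:3,r3:4,r4:-2,r5:5
c13: CDB Mul1=9 | r0:Add1,r1:6,r2:3,r3:4,r4:-2,r5:5
c14: - | r0:Add1,r1:6,r2:3,r3:4,r4:-2,r5:5

STATUS = TAG Add1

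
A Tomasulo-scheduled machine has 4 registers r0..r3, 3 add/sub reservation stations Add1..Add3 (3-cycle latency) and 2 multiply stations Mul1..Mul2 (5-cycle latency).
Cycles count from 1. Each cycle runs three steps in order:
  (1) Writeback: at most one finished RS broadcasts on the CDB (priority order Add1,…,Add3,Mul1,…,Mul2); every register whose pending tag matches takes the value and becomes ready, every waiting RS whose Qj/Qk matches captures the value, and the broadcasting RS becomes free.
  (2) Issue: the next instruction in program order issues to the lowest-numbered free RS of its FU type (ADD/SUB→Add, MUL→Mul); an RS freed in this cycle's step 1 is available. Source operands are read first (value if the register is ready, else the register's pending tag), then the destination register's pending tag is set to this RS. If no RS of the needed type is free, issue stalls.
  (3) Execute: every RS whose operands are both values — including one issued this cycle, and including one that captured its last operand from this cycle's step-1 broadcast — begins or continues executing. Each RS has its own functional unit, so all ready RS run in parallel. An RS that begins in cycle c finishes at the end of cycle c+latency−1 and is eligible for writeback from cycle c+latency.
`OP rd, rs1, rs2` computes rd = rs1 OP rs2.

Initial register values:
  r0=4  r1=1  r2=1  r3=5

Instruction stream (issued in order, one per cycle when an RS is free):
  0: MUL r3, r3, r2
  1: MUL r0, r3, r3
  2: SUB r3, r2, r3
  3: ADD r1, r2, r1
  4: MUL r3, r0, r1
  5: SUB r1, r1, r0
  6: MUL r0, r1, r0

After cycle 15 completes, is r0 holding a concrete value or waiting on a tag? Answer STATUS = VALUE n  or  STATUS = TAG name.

STATUS = TAG Mul2

cycle 1: issue MUL r3<-Mul1 // r0:4,r1:1,r2:1,r3:Mul1
cycle 2: issue MUL r0<-Mul2 // r0:Mul2,r1:1,r2:1,r3:Mul1
cycle 3: issue SUB r3<-Add1 // r0:Mul2,r1:1,r2:1,r3:Add1
cycle 4: issue ADD r1<-Add2 // r0:Mul2,r1:Add2,r2:1,r3:Add1
cycle 5: stall // r0:Mul2,r1:Add2,r2:1,r3:Add1
cycle 6: CDB Mul1=5; issue MUL r3<-Mul1 // r0:Mul2,r1:Add2,r2:1,r3:Mul1
cycle 7: CDB Add2=2; issue SUB r1<-Add2 // r0:Mul2,r1:Add2,r2:1,r3:Mul1
cycle 8: stall // r0:Mul2,r1:Add2,r2:1,r3:Mul1
cycle 9: CDB Add1=-4; stall // r0:Mul2,r1:Add2,r2:1,r3:Mul1
cycle 10: stall // r0:Mul2,r1:Add2,r2:1,r3:Mul1
cycle 11: CDB Mul2=25; issue MUL r0<-Mul2 // r0:Mul2,r1:Add2,r2:1,r3:Mul1
cycle 12: - // r0:Mul2,r1:Add2,r2:1,r3:Mul1
cycle 13: - // r0:Mul2,r1:Add2,r2:1,r3:Mul1
cycle 14: CDB Add2=-23 // r0:Mul2,r1:-23,r2:1,r3:Mul1
cycle 15: - // r0:Mul2,r1:-23,r2:1,r3:Mul1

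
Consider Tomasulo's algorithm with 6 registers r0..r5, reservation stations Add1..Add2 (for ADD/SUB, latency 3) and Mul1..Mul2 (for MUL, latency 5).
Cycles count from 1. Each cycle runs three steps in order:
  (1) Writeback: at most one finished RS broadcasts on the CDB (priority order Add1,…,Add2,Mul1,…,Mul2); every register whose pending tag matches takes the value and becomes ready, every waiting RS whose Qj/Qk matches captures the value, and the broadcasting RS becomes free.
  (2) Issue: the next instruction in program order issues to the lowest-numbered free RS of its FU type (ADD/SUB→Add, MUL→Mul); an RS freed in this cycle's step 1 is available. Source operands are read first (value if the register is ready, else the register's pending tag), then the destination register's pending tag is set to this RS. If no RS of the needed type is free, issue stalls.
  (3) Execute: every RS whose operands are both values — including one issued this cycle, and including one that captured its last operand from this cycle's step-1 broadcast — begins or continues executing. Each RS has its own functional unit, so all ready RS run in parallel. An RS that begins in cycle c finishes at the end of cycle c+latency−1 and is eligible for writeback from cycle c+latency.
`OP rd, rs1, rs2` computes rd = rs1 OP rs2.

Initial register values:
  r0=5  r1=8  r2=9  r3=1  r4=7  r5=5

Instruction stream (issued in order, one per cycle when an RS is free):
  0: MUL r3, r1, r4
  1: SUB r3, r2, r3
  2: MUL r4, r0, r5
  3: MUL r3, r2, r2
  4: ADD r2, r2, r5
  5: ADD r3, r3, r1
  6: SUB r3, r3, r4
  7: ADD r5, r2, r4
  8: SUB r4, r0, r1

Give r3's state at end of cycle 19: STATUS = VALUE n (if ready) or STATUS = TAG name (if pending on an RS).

STATUS = VALUE 64

  c1: issue MUL r3<-Mul1  regs: r0:5,r1:8,r2:9,r3:Mul1,r4:7,r5:5
  c2: issue SUB r3<-Add1  regs: r0:5,r1:8,r2:9,r3:Add1,r4:7,r5:5
  c3: issue MUL r4<-Mul2  regs: r0:5,r1:8,r2:9,r3:Add1,r4:Mul2,r5:5
  c4: stall  regs: r0:5,r1:8,r2:9,r3:Add1,r4:Mul2,r5:5
  c5: stall  regs: r0:5,r1:8,r2:9,r3:Add1,r4:Mul2,r5:5
  c6: CDB Mul1=56; issue MUL r3<-Mul1  regs: r0:5,r1:8,r2:9,r3:Mul1,r4:Mul2,r5:5
  c7: issue ADD r2<-Add2  regs: r0:5,r1:8,r2:Add2,r3:Mul1,r4:Mul2,r5:5
  c8: CDB Mul2=25; stall  regs: r0:5,r1:8,r2:Add2,r3:Mul1,r4:25,r5:5
  c9: CDB Add1=-47; issue ADD r3<-Add1  regs: r0:5,r1:8,r2:Add2,r3:Add1,r4:25,r5:5
  c10: CDB Add2=14; issue SUB r3<-Add2  regs: r0:5,r1:8,r2:14,r3:Add2,r4:25,r5:5
  c11: CDB Mul1=81; stall  regs: r0:5,r1:8,r2:14,r3:Add2,r4:25,r5:5
  c12: stall  regs: r0:5,r1:8,r2:14,r3:Add2,r4:25,r5:5
  c13: stall  regs: r0:5,r1:8,r2:14,r3:Add2,r4:25,r5:5
  c14: CDB Add1=89; issue ADD r5<-Add1  regs: r0:5,r1:8,r2:14,r3:Add2,r4:25,r5:Add1
  c15: stall  regs: r0:5,r1:8,r2:14,r3:Add2,r4:25,r5:Add1
  c16: stall  regs: r0:5,r1:8,r2:14,r3:Add2,r4:25,r5:Add1
  c17: CDB Add1=39; issue SUB r4<-Add1  regs: r0:5,r1:8,r2:14,r3:Add2,r4:Add1,r5:39
  c18: CDB Add2=64  regs: r0:5,r1:8,r2:14,r3:64,r4:Add1,r5:39
  c19: -  regs: r0:5,r1:8,r2:14,r3:64,r4:Add1,r5:39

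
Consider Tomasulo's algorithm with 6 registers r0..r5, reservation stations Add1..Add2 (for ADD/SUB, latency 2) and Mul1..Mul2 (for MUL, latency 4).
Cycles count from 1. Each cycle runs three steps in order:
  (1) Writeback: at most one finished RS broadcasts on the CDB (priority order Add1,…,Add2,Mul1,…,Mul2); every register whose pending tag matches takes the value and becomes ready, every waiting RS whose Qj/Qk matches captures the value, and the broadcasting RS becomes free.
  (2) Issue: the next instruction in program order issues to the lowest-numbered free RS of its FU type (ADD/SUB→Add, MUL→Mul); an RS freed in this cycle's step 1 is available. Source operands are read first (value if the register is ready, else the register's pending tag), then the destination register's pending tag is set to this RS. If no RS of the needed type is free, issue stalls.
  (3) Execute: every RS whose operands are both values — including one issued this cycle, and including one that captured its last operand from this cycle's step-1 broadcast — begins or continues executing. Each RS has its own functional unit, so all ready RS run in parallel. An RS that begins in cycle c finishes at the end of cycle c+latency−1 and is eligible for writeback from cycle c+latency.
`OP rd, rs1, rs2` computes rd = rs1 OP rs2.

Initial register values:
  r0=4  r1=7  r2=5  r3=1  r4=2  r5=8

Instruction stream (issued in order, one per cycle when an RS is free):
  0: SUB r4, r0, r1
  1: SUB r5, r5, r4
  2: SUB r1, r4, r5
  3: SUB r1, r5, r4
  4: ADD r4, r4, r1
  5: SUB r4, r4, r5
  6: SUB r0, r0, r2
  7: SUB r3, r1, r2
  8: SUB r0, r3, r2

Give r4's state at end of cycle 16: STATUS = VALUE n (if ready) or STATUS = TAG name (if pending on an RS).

STATUS = VALUE 0

c1: issue SUB r4<-Add1 | r0:4,r1:7,r2:5,r3:1,r4:Add1,r5:8
c2: issue SUB r5<-Add2 | r0:4,r1:7,r2:5,r3:1,r4:Add1,r5:Add2
c3: CDB Add1=-3; issue SUB r1<-Add1 | r0:4,r1:Add1,r2:5,r3:1,r4:-3,r5:Add2
c4: stall | r0:4,r1:Add1,r2:5,r3:1,r4:-3,r5:Add2
c5: CDB Add2=11; issue SUB r1<-Add2 | r0:4,r1:Add2,r2:5,r3:1,r4:-3,r5:11
c6: stall | r0:4,r1:Add2,r2:5,r3:1,r4:-3,r5:11
c7: CDB Add1=-14; issue ADD r4<-Add1 | r0:4,r1:Add2,r2:5,r3:1,r4:Add1,r5:11
c8: CDB Add2=14; issue SUB r4<-Add2 | r0:4,r1:14,r2:5,r3:1,r4:Add2,r5:11
c9: stall | r0:4,r1:14,r2:5,r3:1,r4:Add2,r5:11
c10: CDB Add1=11; issue SUB r0<-Add1 | r0:Add1,r1:14,r2:5,r3:1,r4:Add2,r5:11
c11: stall | r0:Add1,r1:14,r2:5,r3:1,r4:Add2,r5:11
c12: CDB Add1=-1; issue SUB r3<-Add1 | r0:-1,r1:14,r2:5,r3:Add1,r4:Add2,r5:11
c13: CDB Add2=0; issue SUB r0<-Add2 | r0:Add2,r1:14,r2:5,r3:Add1,r4:0,r5:11
c14: CDB Add1=9 | r0:Add2,r1:14,r2:5,r3:9,r4:0,r5:11
c15: - | r0:Add2,r1:14,r2:5,r3:9,r4:0,r5:11
c16: CDB Add2=4 | r0:4,r1:14,r2:5,r3:9,r4:0,r5:11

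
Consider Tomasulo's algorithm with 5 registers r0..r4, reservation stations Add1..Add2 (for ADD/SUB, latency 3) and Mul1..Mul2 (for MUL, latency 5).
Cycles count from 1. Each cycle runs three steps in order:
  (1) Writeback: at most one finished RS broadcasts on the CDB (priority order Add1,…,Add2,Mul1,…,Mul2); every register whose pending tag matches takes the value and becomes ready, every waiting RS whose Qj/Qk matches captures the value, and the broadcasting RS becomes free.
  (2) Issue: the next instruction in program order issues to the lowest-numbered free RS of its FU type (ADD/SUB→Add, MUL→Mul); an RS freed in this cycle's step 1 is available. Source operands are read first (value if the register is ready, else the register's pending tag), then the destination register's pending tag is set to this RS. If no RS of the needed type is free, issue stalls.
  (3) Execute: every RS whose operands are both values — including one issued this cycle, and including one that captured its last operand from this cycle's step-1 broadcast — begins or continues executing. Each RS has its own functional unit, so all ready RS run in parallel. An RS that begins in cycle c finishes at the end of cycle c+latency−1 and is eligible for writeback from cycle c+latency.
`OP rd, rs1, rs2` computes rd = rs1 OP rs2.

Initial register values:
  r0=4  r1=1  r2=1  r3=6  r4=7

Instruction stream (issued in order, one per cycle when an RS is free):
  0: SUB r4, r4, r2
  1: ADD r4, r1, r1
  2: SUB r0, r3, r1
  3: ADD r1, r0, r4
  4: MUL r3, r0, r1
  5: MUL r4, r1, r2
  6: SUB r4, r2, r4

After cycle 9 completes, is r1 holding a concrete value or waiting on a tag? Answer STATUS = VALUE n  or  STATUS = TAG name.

STATUS = TAG Add2

c1: issue SUB r4<-Add1 | r0:4,r1:1,r2:1,r3:6,r4:Add1
c2: issue ADD r4<-Add2 | r0:4,r1:1,r2:1,r3:6,r4:Add2
c3: stall | r0:4,r1:1,r2:1,r3:6,r4:Add2
c4: CDB Add1=6; issue SUB r0<-Add1 | r0:Add1,r1:1,r2:1,r3:6,r4:Add2
c5: CDB Add2=2; issue ADD r1<-Add2 | r0:Add1,r1:Add2,r2:1,r3:6,r4:2
c6: issue MUL r3<-Mul1 | r0:Add1,r1:Add2,r2:1,r3:Mul1,r4:2
c7: CDB Add1=5; issue MUL r4<-Mul2 | r0:5,r1:Add2,r2:1,r3:Mul1,r4:Mul2
c8: issue SUB r4<-Add1 | r0:5,r1:Add2,r2:1,r3:Mul1,r4:Add1
c9: - | r0:5,r1:Add2,r2:1,r3:Mul1,r4:Add1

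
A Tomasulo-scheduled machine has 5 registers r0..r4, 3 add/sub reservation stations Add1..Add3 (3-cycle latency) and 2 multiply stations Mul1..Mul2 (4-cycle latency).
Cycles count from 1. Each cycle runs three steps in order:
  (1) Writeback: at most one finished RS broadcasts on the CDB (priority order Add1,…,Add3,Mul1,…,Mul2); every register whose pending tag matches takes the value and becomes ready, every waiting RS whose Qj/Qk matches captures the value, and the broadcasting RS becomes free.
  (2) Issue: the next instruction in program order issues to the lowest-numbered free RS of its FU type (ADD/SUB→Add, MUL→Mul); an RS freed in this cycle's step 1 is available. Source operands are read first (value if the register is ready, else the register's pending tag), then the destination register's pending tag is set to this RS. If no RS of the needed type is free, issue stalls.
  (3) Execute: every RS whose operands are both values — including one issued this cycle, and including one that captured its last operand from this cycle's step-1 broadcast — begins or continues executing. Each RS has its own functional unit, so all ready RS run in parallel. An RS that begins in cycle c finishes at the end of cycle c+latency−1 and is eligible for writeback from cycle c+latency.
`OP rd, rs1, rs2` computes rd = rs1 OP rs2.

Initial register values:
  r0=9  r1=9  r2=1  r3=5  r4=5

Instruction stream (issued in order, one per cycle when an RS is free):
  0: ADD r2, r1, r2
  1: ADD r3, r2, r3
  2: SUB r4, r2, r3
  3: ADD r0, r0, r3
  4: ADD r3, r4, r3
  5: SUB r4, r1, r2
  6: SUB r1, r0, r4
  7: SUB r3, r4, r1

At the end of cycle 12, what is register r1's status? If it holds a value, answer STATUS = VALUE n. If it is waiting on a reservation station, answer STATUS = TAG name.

  c1: issue ADD r2<-Add1  regs: r0:9,r1:9,r2:Add1,r3:5,r4:5
  c2: issue ADD r3<-Add2  regs: r0:9,r1:9,r2:Add1,r3:Add2,r4:5
  c3: issue SUB r4<-Add3  regs: r0:9,r1:9,r2:Add1,r3:Add2,r4:Add3
  c4: CDB Add1=10; issue ADD r0<-Add1  regs: r0:Add1,r1:9,r2:10,r3:Add2,r4:Add3
  c5: stall  regs: r0:Add1,r1:9,r2:10,r3:Add2,r4:Add3
  c6: stall  regs: r0:Add1,r1:9,r2:10,r3:Add2,r4:Add3
  c7: CDB Add2=15; issue ADD r3<-Add2  regs: r0:Add1,r1:9,r2:10,r3:Add2,r4:Add3
  c8: stall  regs: r0:Add1,r1:9,r2:10,r3:Add2,r4:Add3
  c9: stall  regs: r0:Add1,r1:9,r2:10,r3:Add2,r4:Add3
  c10: CDB Add1=24; issue SUB r4<-Add1  regs: r0:24,r1:9,r2:10,r3:Add2,r4:Add1
  c11: CDB Add3=-5; issue SUB r1<-Add3  regs: r0:24,r1:Add3,r2:10,r3:Add2,r4:Add1
  c12: stall  regs: r0:24,r1:Add3,r2:10,r3:Add2,r4:Add1

STATUS = TAG Add3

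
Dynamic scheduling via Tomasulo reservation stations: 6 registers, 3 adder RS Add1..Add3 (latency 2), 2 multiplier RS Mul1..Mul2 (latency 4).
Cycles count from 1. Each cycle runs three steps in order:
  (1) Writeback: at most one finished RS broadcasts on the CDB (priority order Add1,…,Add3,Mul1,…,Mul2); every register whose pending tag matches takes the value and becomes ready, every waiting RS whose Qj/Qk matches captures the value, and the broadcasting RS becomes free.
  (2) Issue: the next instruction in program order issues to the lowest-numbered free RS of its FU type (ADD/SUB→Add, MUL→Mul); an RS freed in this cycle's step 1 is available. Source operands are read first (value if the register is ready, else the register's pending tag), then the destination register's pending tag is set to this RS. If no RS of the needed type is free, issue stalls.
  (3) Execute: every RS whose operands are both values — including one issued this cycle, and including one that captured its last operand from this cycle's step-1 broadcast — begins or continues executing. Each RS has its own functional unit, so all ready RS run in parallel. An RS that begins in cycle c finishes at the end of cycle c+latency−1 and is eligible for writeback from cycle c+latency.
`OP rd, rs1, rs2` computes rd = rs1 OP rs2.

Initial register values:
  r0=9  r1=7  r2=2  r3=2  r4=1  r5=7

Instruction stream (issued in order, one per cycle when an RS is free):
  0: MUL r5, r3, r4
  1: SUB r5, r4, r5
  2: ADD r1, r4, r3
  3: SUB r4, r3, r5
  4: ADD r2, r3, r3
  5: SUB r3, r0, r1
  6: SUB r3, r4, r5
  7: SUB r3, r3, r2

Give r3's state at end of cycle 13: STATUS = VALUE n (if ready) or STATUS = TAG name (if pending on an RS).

c1: issue MUL r5<-Mul1 | r0:9,r1:7,r2:2,r3:2,r4:1,r5:Mul1
c2: issue SUB r5<-Add1 | r0:9,r1:7,r2:2,r3:2,r4:1,r5:Add1
c3: issue ADD r1<-Add2 | r0:9,r1:Add2,r2:2,r3:2,r4:1,r5:Add1
c4: issue SUB r4<-Add3 | r0:9,r1:Add2,r2:2,r3:2,r4:Add3,r5:Add1
c5: CDB Add2=3; issue ADD r2<-Add2 | r0:9,r1:3,r2:Add2,r3:2,r4:Add3,r5:Add1
c6: CDB Mul1=2; stall | r0:9,r1:3,r2:Add2,r3:2,r4:Add3,r5:Add1
c7: CDB Add2=4; issue SUB r3<-Add2 | r0:9,r1:3,r2:4,r3:Add2,r4:Add3,r5:Add1
c8: CDB Add1=-1; issue SUB r3<-Add1 | r0:9,r1:3,r2:4,r3:Add1,r4:Add3,r5:-1
c9: CDB Add2=6; issue SUB r3<-Add2 | r0:9,r1:3,r2:4,r3:Add2,r4:Add3,r5:-1
c10: CDB Add3=3 | r0:9,r1:3,r2:4,r3:Add2,r4:3,r5:-1
c11: - | r0:9,r1:3,r2:4,r3:Add2,r4:3,r5:-1
c12: CDB Add1=4 | r0:9,r1:3,r2:4,r3:Add2,r4:3,r5:-1
c13: - | r0:9,r1:3,r2:4,r3:Add2,r4:3,r5:-1

STATUS = TAG Add2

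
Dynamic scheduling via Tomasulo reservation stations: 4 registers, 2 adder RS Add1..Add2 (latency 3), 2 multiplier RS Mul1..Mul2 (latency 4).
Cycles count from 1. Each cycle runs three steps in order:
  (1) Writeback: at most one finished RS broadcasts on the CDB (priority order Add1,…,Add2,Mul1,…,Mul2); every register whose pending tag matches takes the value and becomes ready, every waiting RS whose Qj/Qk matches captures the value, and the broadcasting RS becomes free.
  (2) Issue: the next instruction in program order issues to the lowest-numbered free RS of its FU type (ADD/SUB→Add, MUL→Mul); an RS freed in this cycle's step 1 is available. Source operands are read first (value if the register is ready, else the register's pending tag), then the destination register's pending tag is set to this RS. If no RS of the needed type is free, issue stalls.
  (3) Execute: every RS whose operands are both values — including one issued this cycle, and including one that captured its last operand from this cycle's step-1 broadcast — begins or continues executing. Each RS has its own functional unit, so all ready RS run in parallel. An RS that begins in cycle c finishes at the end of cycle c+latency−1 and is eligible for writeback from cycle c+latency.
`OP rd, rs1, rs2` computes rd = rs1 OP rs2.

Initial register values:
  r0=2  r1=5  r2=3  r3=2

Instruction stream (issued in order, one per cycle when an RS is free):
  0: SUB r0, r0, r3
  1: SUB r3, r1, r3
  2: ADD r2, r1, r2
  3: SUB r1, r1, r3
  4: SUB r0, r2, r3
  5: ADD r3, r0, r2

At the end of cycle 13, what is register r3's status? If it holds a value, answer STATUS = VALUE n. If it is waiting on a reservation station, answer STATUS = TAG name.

STATUS = VALUE 13

cycle 1: issue SUB r0<-Add1 // r0:Add1,r1:5,r2:3,r3:2
cycle 2: issue SUB r3<-Add2 // r0:Add1,r1:5,r2:3,r3:Add2
cycle 3: stall // r0:Add1,r1:5,r2:3,r3:Add2
cycle 4: CDB Add1=0; issue ADD r2<-Add1 // r0:0,r1:5,r2:Add1,r3:Add2
cycle 5: CDB Add2=3; issue SUB r1<-Add2 // r0:0,r1:Add2,r2:Add1,r3:3
cycle 6: stall // r0:0,r1:Add2,r2:Add1,r3:3
cycle 7: CDB Add1=8; issue SUB r0<-Add1 // r0:Add1,r1:Add2,r2:8,r3:3
cycle 8: CDB Add2=2; issue ADD r3<-Add2 // r0:Add1,r1:2,r2:8,r3:Add2
cycle 9: - // r0:Add1,r1:2,r2:8,r3:Add2
cycle 10: CDB Add1=5 // r0:5,r1:2,r2:8,r3:Add2
cycle 11: - // r0:5,r1:2,r2:8,r3:Add2
cycle 12: - // r0:5,r1:2,r2:8,r3:Add2
cycle 13: CDB Add2=13 // r0:5,r1:2,r2:8,r3:13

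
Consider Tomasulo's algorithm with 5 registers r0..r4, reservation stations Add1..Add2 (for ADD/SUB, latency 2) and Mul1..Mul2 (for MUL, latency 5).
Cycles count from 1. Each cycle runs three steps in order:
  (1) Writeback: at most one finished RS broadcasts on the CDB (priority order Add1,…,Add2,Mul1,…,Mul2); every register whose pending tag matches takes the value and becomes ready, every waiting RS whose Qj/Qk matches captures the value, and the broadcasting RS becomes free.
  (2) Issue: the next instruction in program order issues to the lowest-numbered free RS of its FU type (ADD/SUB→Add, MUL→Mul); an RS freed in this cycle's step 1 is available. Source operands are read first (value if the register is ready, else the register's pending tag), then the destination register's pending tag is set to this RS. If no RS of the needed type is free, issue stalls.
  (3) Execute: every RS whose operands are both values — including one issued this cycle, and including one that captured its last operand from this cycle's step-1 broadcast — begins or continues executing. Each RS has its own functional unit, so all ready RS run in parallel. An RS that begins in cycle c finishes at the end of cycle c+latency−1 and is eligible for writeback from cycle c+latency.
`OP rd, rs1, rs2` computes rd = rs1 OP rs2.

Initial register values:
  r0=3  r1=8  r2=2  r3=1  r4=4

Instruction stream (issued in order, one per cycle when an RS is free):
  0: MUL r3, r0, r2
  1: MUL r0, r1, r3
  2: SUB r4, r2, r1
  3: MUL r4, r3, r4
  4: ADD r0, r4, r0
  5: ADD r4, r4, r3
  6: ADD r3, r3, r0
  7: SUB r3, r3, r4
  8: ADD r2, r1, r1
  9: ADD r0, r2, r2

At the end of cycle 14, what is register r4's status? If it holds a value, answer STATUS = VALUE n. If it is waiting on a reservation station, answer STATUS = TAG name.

STATUS = VALUE -30

cycle 1: issue MUL r3<-Mul1 // r0:3,r1:8,r2:2,r3:Mul1,r4:4
cycle 2: issue MUL r0<-Mul2 // r0:Mul2,r1:8,r2:2,r3:Mul1,r4:4
cycle 3: issue SUB r4<-Add1 // r0:Mul2,r1:8,r2:2,r3:Mul1,r4:Add1
cycle 4: stall // r0:Mul2,r1:8,r2:2,r3:Mul1,r4:Add1
cycle 5: CDB Add1=-6; stall // r0:Mul2,r1:8,r2:2,r3:Mul1,r4:-6
cycle 6: CDB Mul1=6; issue MUL r4<-Mul1 // r0:Mul2,r1:8,r2:2,r3:6,r4:Mul1
cycle 7: issue ADD r0<-Add1 // r0:Add1,r1:8,r2:2,r3:6,r4:Mul1
cycle 8: issue ADD r4<-Add2 // r0:Add1,r1:8,r2:2,r3:6,r4:Add2
cycle 9: stall // r0:Add1,r1:8,r2:2,r3:6,r4:Add2
cycle 10: stall // r0:Add1,r1:8,r2:2,r3:6,r4:Add2
cycle 11: CDB Mul1=-36; stall // r0:Add1,r1:8,r2:2,r3:6,r4:Add2
cycle 12: CDB Mul2=48; stall // r0:Add1,r1:8,r2:2,r3:6,r4:Add2
cycle 13: CDB Add2=-30; issue ADD r3<-Add2 // r0:Add1,r1:8,r2:2,r3:Add2,r4:-30
cycle 14: CDB Add1=12; issue SUB r3<-Add1 // r0:12,r1:8,r2:2,r3:Add1,r4:-30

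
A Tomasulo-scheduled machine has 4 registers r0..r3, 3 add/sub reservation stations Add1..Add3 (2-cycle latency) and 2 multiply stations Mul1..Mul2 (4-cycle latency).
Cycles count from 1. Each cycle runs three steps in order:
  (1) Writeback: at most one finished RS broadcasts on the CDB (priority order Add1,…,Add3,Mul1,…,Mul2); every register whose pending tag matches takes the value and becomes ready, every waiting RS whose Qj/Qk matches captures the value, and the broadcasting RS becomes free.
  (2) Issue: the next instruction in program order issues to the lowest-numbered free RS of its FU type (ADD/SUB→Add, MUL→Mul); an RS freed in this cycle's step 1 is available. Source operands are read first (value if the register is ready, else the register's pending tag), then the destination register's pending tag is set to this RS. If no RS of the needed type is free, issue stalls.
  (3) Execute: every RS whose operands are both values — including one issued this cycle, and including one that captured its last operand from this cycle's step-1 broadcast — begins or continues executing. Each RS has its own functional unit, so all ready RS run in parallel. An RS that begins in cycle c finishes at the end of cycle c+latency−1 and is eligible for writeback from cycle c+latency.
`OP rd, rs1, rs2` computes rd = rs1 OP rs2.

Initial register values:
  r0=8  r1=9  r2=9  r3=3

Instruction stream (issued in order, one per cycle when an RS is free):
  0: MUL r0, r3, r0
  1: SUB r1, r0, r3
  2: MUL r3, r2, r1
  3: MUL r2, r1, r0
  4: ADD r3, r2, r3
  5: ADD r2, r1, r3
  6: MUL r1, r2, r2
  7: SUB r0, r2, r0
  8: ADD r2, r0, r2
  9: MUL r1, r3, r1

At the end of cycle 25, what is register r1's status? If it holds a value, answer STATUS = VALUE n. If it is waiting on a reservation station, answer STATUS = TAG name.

c1: issue MUL r0<-Mul1 | r0:Mul1,r1:9,r2:9,r3:3
c2: issue SUB r1<-Add1 | r0:Mul1,r1:Add1,r2:9,r3:3
c3: issue MUL r3<-Mul2 | r0:Mul1,r1:Add1,r2:9,r3:Mul2
c4: stall | r0:Mul1,r1:Add1,r2:9,r3:Mul2
c5: CDB Mul1=24; issue MUL r2<-Mul1 | r0:24,r1:Add1,r2:Mul1,r3:Mul2
c6: issue ADD r3<-Add2 | r0:24,r1:Add1,r2:Mul1,r3:Add2
c7: CDB Add1=21; issue ADD r2<-Add1 | r0:24,r1:21,r2:Add1,r3:Add2
c8: stall | r0:24,r1:21,r2:Add1,r3:Add2
c9: stall | r0:24,r1:21,r2:Add1,r3:Add2
c10: stall | r0:24,r1:21,r2:Add1,r3:Add2
c11: CDB Mul1=504; issue MUL r1<-Mul1 | r0:24,r1:Mul1,r2:Add1,r3:Add2
c12: CDB Mul2=189; issue SUB r0<-Add3 | r0:Add3,r1:Mul1,r2:Add1,r3:Add2
c13: stall | r0:Add3,r1:Mul1,r2:Add1,r3:Add2
c14: CDB Add2=693; issue ADD r2<-Add2 | r0:Add3,r1:Mul1,r2:Add2,r3:693
c15: issue MUL r1<-Mul2 | r0:Add3,r1:Mul2,r2:Add2,r3:693
c16: CDB Add1=714 | r0:Add3,r1:Mul2,r2:Add2,r3:693
c17: - | r0:Add3,r1:Mul2,r2:Add2,r3:693
c18: CDB Add3=690 | r0:690,r1:Mul2,r2:Add2,r3:693
c19: - | r0:690,r1:Mul2,r2:Add2,r3:693
c20: CDB Add2=1404 | r0:690,r1:Mul2,r2:1404,r3:693
c21: CDB Mul1=509796 | r0:690,r1:Mul2,r2:1404,r3:693
c22: - | r0:690,r1:Mul2,r2:1404,r3:693
c23: - | r0:690,r1:Mul2,r2:1404,r3:693
c24: - | r0:690,r1:Mul2,r2:1404,r3:693
c25: CDB Mul2=353288628 | r0:690,r1:353288628,r2:1404,r3:693

STATUS = VALUE 353288628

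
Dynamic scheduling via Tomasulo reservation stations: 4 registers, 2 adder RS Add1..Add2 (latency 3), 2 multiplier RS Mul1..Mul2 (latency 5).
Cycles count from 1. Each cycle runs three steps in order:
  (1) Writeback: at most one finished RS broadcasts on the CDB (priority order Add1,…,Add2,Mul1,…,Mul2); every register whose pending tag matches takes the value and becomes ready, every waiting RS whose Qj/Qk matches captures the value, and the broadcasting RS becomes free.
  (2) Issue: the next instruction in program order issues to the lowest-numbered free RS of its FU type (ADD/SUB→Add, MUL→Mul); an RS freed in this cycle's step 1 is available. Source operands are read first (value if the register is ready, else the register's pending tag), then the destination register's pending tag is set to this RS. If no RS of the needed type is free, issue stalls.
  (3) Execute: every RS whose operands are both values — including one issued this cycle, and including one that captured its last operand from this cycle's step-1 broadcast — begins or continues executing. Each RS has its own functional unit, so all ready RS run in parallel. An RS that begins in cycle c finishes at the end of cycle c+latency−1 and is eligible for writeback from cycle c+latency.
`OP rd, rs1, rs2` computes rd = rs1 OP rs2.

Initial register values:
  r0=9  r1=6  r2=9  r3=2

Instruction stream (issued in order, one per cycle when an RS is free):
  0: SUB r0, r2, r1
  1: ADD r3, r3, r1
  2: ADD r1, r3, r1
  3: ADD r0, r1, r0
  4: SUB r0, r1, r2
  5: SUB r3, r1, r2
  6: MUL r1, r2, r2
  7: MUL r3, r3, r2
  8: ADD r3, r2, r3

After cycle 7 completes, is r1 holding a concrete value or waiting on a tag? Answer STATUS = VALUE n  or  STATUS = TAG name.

c1: issue SUB r0<-Add1 | r0:Add1,r1:6,r2:9,r3:2
c2: issue ADD r3<-Add2 | r0:Add1,r1:6,r2:9,r3:Add2
c3: stall | r0:Add1,r1:6,r2:9,r3:Add2
c4: CDB Add1=3; issue ADD r1<-Add1 | r0:3,r1:Add1,r2:9,r3:Add2
c5: CDB Add2=8; issue ADD r0<-Add2 | r0:Add2,r1:Add1,r2:9,r3:8
c6: stall | r0:Add2,r1:Add1,r2:9,r3:8
c7: stall | r0:Add2,r1:Add1,r2:9,r3:8

STATUS = TAG Add1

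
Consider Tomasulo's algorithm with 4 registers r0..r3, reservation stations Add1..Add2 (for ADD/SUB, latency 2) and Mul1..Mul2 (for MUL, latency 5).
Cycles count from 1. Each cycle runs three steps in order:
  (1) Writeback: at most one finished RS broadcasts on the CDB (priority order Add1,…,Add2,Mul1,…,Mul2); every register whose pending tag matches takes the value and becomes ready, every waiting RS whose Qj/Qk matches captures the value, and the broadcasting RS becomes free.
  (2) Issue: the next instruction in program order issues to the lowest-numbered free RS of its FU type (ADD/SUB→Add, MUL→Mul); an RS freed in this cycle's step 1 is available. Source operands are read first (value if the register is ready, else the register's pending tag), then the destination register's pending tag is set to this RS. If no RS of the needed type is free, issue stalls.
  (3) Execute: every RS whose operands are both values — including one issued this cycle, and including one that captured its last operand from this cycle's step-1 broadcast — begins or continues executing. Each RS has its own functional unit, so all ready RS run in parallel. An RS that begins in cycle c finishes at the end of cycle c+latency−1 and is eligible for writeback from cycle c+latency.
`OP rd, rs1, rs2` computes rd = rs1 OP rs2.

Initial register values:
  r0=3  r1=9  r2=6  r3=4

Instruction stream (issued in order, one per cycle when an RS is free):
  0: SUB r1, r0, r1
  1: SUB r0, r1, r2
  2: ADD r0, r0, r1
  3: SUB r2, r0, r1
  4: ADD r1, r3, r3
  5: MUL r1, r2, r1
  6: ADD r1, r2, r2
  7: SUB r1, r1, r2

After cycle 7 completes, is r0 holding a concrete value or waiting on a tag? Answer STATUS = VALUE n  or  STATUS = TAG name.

cycle 1: issue SUB r1<-Add1 // r0:3,r1:Add1,r2:6,r3:4
cycle 2: issue SUB r0<-Add2 // r0:Add2,r1:Add1,r2:6,r3:4
cycle 3: CDB Add1=-6; issue ADD r0<-Add1 // r0:Add1,r1:-6,r2:6,r3:4
cycle 4: stall // r0:Add1,r1:-6,r2:6,r3:4
cycle 5: CDB Add2=-12; issue SUB r2<-Add2 // r0:Add1,r1:-6,r2:Add2,r3:4
cycle 6: stall // r0:Add1,r1:-6,r2:Add2,r3:4
cycle 7: CDB Add1=-18; issue ADD r1<-Add1 // r0:-18,r1:Add1,r2:Add2,r3:4

STATUS = VALUE -18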